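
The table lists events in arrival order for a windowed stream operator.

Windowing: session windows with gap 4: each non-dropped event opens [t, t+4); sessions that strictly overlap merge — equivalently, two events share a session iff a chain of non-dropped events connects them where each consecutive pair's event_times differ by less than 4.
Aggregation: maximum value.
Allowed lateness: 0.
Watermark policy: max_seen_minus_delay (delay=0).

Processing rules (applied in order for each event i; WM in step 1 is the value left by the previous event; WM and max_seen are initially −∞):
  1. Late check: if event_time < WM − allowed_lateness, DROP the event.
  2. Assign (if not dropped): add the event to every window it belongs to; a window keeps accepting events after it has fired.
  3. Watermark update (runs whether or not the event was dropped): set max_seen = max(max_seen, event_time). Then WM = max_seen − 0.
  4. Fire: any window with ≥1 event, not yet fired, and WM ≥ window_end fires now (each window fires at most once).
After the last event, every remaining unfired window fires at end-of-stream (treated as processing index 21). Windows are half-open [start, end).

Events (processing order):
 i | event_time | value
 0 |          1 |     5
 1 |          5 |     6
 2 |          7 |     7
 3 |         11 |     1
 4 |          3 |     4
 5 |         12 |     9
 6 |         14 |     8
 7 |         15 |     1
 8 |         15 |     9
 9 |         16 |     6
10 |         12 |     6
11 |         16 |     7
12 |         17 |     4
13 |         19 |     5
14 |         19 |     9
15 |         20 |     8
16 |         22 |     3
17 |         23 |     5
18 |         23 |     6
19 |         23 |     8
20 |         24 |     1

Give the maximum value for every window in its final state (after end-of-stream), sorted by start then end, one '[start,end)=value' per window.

i=0 t=1 v=5: → [1,5); WM=1
i=1 t=5 v=6: → [5,9); WM=5
i=2 t=7 v=7: → [5,11); WM=7
i=3 t=11 v=1: → [11,15); WM=11
i=4 t=3 v=4: DROP (t<11-0); WM=11
i=5 t=12 v=9: → [11,16); WM=12
i=6 t=14 v=8: → [11,18); WM=14
i=7 t=15 v=1: → [11,19); WM=15
i=8 t=15 v=9: → [11,19); WM=15
i=9 t=16 v=6: → [11,20); WM=16
i=10 t=12 v=6: DROP (t<16-0); WM=16
i=11 t=16 v=7: → [11,20); WM=16
i=12 t=17 v=4: → [11,21); WM=17
i=13 t=19 v=5: → [11,23); WM=19
i=14 t=19 v=9: → [11,23); WM=19
i=15 t=20 v=8: → [11,24); WM=20
i=16 t=22 v=3: → [11,26); WM=22
i=17 t=23 v=5: → [11,27); WM=23
i=18 t=23 v=6: → [11,27); WM=23
i=19 t=23 v=8: → [11,27); WM=23
i=20 t=24 v=1: → [11,28); WM=24

[1,5)=5 [5,11)=7 [11,28)=9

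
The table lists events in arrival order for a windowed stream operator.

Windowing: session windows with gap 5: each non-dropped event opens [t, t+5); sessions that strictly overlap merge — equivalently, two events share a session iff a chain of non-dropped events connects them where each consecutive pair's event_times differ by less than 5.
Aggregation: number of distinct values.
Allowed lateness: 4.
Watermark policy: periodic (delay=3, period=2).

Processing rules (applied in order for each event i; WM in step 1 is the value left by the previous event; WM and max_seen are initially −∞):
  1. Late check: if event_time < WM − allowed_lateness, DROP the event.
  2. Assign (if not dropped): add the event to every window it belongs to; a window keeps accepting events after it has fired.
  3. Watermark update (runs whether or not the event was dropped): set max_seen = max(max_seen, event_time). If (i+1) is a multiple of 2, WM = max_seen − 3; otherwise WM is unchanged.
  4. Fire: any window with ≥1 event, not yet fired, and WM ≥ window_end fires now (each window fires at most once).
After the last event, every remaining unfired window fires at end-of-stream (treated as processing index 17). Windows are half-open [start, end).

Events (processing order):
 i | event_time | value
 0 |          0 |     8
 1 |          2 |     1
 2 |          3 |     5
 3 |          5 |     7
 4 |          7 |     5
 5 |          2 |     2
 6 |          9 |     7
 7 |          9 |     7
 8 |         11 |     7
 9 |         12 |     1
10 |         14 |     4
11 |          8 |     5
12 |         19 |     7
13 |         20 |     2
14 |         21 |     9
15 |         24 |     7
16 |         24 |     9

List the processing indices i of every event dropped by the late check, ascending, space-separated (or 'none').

none

i=0 t=0 v=8: → [0,5); WM=−∞
i=1 t=2 v=1: → [0,7); WM=-1
i=2 t=3 v=5: → [0,8); WM=-1
i=3 t=5 v=7: → [0,10); WM=2
i=4 t=7 v=5: → [0,12); WM=2
i=5 t=2 v=2: → [0,12); WM=4
i=6 t=9 v=7: → [0,14); WM=4
i=7 t=9 v=7: → [0,14); WM=6
i=8 t=11 v=7: → [0,16); WM=6
i=9 t=12 v=1: → [0,17); WM=9
i=10 t=14 v=4: → [0,19); WM=9
i=11 t=8 v=5: → [0,19); WM=11
i=12 t=19 v=7: → [19,24); WM=11
i=13 t=20 v=2: → [19,25); WM=17
i=14 t=21 v=9: → [19,26); WM=17
i=15 t=24 v=7: → [19,29); WM=21
i=16 t=24 v=9: → [19,29); WM=21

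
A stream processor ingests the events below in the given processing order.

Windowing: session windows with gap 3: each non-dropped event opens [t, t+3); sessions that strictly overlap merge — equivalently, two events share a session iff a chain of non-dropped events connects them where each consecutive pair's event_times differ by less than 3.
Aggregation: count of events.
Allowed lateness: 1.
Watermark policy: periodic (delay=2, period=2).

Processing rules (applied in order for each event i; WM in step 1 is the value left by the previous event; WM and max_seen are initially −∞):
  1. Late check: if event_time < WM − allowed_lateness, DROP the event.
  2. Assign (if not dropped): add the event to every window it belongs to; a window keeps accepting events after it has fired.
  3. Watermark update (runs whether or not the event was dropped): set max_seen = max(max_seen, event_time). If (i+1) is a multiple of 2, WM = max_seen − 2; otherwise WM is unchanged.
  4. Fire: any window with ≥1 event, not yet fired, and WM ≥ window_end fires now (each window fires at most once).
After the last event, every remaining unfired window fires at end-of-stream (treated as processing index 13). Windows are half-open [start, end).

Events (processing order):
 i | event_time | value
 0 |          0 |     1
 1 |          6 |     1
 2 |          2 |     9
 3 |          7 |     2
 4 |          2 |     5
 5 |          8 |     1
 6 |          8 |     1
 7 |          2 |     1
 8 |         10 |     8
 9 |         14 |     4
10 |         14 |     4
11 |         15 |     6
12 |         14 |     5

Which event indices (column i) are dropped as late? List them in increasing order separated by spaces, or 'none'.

i=0 t=0 v=1: → [0,3); WM=−∞
i=1 t=6 v=1: → [6,9); WM=4
i=2 t=2 v=9: DROP (t<4-1); WM=4
i=3 t=7 v=2: → [6,10); WM=5
i=4 t=2 v=5: DROP (t<5-1); WM=5
i=5 t=8 v=1: → [6,11); WM=6
i=6 t=8 v=1: → [6,11); WM=6
i=7 t=2 v=1: DROP (t<6-1); WM=6
i=8 t=10 v=8: → [6,13); WM=6
i=9 t=14 v=4: → [14,17); WM=12
i=10 t=14 v=4: → [14,17); WM=12
i=11 t=15 v=6: → [14,18); WM=13
i=12 t=14 v=5: → [14,18); WM=13

2 4 7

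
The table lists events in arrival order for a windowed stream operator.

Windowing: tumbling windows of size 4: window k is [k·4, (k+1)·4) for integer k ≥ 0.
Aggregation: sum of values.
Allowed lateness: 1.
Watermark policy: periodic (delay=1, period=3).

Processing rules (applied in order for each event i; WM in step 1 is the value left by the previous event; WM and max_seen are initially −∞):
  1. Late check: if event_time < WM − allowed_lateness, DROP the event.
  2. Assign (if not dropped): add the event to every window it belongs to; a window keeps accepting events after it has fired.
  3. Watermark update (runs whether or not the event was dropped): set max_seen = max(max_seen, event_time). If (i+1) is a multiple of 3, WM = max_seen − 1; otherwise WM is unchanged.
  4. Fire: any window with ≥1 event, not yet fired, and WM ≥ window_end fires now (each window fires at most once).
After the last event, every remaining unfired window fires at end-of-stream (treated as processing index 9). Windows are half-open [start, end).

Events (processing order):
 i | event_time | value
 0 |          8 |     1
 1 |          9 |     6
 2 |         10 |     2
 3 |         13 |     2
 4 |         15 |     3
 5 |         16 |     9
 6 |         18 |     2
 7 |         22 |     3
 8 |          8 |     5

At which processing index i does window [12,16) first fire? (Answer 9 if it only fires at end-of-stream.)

i=0 t=8 v=1: → [8,12); WM=−∞
i=1 t=9 v=6: → [8,12); WM=−∞
i=2 t=10 v=2: → [8,12); WM=9
i=3 t=13 v=2: → [12,16); WM=9
i=4 t=15 v=3: → [12,16); WM=9
i=5 t=16 v=9: → [16,20); WM=15; [8,12) fires=9
i=6 t=18 v=2: → [16,20); WM=15
i=7 t=22 v=3: → [20,24); WM=15
i=8 t=8 v=5: DROP (t<15-1); WM=21; [12,16) fires=5 [16,20) fires=11

8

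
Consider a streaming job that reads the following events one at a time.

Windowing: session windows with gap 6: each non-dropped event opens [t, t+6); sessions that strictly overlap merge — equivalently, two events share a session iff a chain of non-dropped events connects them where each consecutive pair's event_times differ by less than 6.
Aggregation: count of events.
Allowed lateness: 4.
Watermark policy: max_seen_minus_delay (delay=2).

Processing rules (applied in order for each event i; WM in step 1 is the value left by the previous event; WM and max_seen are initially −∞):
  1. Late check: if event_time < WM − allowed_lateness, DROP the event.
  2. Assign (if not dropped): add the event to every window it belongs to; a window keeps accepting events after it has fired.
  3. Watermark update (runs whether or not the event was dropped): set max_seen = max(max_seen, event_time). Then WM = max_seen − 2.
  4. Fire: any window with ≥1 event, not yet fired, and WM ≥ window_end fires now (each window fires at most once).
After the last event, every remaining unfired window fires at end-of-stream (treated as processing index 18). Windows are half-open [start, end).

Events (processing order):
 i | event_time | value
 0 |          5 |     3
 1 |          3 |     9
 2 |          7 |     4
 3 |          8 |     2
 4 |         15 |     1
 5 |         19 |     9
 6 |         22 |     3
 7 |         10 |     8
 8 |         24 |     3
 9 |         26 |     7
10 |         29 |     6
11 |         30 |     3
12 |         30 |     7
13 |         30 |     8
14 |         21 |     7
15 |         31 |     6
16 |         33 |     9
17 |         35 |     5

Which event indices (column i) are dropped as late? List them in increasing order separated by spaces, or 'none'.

7 14

i=0 t=5 v=3: → [5,11); WM=3
i=1 t=3 v=9: → [3,11); WM=3
i=2 t=7 v=4: → [3,13); WM=5
i=3 t=8 v=2: → [3,14); WM=6
i=4 t=15 v=1: → [15,21); WM=13
i=5 t=19 v=9: → [15,25); WM=17
i=6 t=22 v=3: → [15,28); WM=20
i=7 t=10 v=8: DROP (t<20-4); WM=20
i=8 t=24 v=3: → [15,30); WM=22
i=9 t=26 v=7: → [15,32); WM=24
i=10 t=29 v=6: → [15,35); WM=27
i=11 t=30 v=3: → [15,36); WM=28
i=12 t=30 v=7: → [15,36); WM=28
i=13 t=30 v=8: → [15,36); WM=28
i=14 t=21 v=7: DROP (t<28-4); WM=28
i=15 t=31 v=6: → [15,37); WM=29
i=16 t=33 v=9: → [15,39); WM=31
i=17 t=35 v=5: → [15,41); WM=33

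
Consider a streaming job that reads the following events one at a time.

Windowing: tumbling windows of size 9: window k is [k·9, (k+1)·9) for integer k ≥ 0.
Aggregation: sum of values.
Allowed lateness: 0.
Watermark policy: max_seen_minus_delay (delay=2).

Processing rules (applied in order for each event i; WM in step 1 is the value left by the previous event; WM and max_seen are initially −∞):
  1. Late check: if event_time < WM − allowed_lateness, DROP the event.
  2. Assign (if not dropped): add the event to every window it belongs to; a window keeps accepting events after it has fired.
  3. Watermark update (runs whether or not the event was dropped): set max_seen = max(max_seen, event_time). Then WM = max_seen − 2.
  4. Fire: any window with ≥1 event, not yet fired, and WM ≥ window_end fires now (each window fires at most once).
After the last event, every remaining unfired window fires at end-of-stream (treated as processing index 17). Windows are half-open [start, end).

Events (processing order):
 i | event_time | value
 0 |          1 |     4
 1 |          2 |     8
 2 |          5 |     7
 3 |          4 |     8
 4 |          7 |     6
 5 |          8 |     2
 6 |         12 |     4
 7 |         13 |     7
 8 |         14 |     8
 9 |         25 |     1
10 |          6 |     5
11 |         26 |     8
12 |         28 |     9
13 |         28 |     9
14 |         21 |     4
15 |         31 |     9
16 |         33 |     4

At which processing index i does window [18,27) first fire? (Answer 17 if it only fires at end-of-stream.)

i=0 t=1 v=4: → [0,9); WM=-1
i=1 t=2 v=8: → [0,9); WM=0
i=2 t=5 v=7: → [0,9); WM=3
i=3 t=4 v=8: → [0,9); WM=3
i=4 t=7 v=6: → [0,9); WM=5
i=5 t=8 v=2: → [0,9); WM=6
i=6 t=12 v=4: → [9,18); WM=10; [0,9) fires=35
i=7 t=13 v=7: → [9,18); WM=11
i=8 t=14 v=8: → [9,18); WM=12
i=9 t=25 v=1: → [18,27); WM=23; [9,18) fires=19
i=10 t=6 v=5: DROP (t<23-0); WM=23
i=11 t=26 v=8: → [18,27); WM=24
i=12 t=28 v=9: → [27,36); WM=26
i=13 t=28 v=9: → [27,36); WM=26
i=14 t=21 v=4: DROP (t<26-0); WM=26
i=15 t=31 v=9: → [27,36); WM=29; [18,27) fires=9
i=16 t=33 v=4: → [27,36); WM=31

15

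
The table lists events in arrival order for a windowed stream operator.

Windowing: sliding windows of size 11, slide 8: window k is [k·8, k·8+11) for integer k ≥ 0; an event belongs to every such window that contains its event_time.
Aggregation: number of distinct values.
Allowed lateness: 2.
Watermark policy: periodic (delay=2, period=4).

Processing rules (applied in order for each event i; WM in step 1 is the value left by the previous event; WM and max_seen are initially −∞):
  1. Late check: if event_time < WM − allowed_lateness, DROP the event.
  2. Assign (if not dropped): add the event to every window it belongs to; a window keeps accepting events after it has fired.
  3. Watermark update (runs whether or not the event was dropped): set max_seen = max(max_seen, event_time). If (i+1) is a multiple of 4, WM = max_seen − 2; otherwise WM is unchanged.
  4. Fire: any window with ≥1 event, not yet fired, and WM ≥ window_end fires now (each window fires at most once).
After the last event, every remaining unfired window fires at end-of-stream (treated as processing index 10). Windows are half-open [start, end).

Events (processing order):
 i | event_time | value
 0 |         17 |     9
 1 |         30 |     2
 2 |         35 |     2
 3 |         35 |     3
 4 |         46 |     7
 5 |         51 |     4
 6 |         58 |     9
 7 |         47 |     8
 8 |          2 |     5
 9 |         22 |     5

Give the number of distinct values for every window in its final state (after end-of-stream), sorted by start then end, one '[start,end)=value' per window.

[8,19)=1 [16,27)=1 [24,35)=1 [32,43)=2 [40,51)=2 [48,59)=2 [56,67)=1

i=0 t=17 v=9: → [16,27),[8,19); WM=−∞
i=1 t=30 v=2: → [24,35); WM=−∞
i=2 t=35 v=2: → [32,43); WM=−∞
i=3 t=35 v=3: → [32,43); WM=33; [8,19) fires=1 [16,27) fires=1
i=4 t=46 v=7: → [40,51); WM=33
i=5 t=51 v=4: → [48,59); WM=33
i=6 t=58 v=9: → [56,67),[48,59); WM=33
i=7 t=47 v=8: → [40,51); WM=56; [24,35) fires=1 [32,43) fires=2 [40,51) fires=2
i=8 t=2 v=5: DROP (t<56-2); WM=56
i=9 t=22 v=5: DROP (t<56-2); WM=56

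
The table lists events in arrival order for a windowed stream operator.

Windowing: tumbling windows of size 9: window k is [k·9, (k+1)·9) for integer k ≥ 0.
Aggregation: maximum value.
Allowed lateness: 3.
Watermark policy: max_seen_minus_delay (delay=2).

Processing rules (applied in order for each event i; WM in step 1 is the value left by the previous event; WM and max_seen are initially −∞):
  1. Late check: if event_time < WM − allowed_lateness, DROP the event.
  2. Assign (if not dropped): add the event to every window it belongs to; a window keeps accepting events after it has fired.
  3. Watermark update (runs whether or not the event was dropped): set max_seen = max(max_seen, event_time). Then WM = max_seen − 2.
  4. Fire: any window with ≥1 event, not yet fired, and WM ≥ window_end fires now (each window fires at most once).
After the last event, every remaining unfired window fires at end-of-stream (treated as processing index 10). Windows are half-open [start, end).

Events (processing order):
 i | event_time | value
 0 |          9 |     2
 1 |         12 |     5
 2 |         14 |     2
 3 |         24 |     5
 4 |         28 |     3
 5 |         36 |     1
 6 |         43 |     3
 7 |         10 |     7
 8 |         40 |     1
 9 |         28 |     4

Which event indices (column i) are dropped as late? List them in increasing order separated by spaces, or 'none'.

7 9

i=0 t=9 v=2: → [9,18); WM=7
i=1 t=12 v=5: → [9,18); WM=10
i=2 t=14 v=2: → [9,18); WM=12
i=3 t=24 v=5: → [18,27); WM=22; [9,18) fires=5
i=4 t=28 v=3: → [27,36); WM=26
i=5 t=36 v=1: → [36,45); WM=34; [18,27) fires=5
i=6 t=43 v=3: → [36,45); WM=41; [27,36) fires=3
i=7 t=10 v=7: DROP (t<41-3); WM=41
i=8 t=40 v=1: → [36,45); WM=41
i=9 t=28 v=4: DROP (t<41-3); WM=41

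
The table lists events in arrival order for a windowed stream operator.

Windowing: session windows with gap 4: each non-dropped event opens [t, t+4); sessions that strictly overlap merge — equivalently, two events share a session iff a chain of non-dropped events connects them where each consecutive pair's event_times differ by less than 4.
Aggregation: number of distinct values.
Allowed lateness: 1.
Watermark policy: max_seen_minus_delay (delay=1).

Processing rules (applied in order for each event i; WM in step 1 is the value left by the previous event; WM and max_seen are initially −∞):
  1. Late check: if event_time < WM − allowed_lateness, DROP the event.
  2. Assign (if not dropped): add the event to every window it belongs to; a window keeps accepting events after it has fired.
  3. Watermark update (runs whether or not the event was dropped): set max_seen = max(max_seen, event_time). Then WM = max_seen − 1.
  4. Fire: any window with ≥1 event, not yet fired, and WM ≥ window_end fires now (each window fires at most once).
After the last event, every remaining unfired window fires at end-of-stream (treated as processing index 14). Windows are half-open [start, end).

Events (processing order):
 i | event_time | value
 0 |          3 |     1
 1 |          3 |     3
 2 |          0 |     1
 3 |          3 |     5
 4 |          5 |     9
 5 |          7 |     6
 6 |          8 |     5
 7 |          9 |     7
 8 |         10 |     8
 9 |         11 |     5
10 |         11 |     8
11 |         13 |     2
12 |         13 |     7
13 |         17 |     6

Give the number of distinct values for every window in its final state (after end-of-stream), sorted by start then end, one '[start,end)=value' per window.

i=0 t=3 v=1: → [3,7); WM=2
i=1 t=3 v=3: → [3,7); WM=2
i=2 t=0 v=1: DROP (t<2-1); WM=2
i=3 t=3 v=5: → [3,7); WM=2
i=4 t=5 v=9: → [3,9); WM=4
i=5 t=7 v=6: → [3,11); WM=6
i=6 t=8 v=5: → [3,12); WM=7
i=7 t=9 v=7: → [3,13); WM=8
i=8 t=10 v=8: → [3,14); WM=9
i=9 t=11 v=5: → [3,15); WM=10
i=10 t=11 v=8: → [3,15); WM=10
i=11 t=13 v=2: → [3,17); WM=12
i=12 t=13 v=7: → [3,17); WM=12
i=13 t=17 v=6: → [17,21); WM=16

[3,17)=8 [17,21)=1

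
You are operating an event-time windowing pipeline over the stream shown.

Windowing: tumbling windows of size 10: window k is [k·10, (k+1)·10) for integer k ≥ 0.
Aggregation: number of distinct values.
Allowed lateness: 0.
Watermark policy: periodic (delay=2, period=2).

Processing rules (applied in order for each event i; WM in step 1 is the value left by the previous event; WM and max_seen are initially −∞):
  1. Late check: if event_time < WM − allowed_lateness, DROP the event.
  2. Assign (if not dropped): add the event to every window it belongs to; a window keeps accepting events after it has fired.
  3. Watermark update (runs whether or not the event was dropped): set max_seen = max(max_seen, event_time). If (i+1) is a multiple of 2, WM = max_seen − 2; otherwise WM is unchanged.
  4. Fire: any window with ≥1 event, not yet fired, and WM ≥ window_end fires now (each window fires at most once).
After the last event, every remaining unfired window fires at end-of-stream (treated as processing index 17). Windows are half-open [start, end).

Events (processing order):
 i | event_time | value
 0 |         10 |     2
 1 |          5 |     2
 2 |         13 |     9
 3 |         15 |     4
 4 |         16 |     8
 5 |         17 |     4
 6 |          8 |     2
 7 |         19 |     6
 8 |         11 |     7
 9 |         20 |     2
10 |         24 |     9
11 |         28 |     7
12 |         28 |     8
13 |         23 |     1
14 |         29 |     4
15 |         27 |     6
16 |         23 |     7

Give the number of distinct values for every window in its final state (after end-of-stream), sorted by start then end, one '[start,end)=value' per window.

i=0 t=10 v=2: → [10,20); WM=−∞
i=1 t=5 v=2: → [0,10); WM=8
i=2 t=13 v=9: → [10,20); WM=8
i=3 t=15 v=4: → [10,20); WM=13; [0,10) fires=1
i=4 t=16 v=8: → [10,20); WM=13
i=5 t=17 v=4: → [10,20); WM=15
i=6 t=8 v=2: DROP (t<15-0); WM=15
i=7 t=19 v=6: → [10,20); WM=17
i=8 t=11 v=7: DROP (t<17-0); WM=17
i=9 t=20 v=2: → [20,30); WM=18
i=10 t=24 v=9: → [20,30); WM=18
i=11 t=28 v=7: → [20,30); WM=26; [10,20) fires=5
i=12 t=28 v=8: → [20,30); WM=26
i=13 t=23 v=1: DROP (t<26-0); WM=26
i=14 t=29 v=4: → [20,30); WM=26
i=15 t=27 v=6: → [20,30); WM=27
i=16 t=23 v=7: DROP (t<27-0); WM=27

[0,10)=1 [10,20)=5 [20,30)=6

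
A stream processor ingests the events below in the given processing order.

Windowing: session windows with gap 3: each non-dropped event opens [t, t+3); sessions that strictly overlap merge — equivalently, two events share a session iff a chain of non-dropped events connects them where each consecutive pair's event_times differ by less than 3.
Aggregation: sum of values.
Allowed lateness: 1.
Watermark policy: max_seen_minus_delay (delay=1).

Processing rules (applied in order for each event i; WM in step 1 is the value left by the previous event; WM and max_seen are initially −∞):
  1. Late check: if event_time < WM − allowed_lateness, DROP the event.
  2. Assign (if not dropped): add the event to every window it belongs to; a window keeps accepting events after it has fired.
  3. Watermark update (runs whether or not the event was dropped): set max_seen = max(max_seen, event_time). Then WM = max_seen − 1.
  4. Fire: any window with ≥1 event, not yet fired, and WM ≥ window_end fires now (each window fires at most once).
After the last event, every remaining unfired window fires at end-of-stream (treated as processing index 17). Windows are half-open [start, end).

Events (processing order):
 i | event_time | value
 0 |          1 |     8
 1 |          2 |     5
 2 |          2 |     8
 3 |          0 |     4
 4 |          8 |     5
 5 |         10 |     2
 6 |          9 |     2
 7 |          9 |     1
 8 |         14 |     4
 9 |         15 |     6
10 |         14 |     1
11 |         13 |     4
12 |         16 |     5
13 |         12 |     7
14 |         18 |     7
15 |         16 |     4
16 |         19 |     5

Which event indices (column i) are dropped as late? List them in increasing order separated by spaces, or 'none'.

13

i=0 t=1 v=8: → [1,4); WM=0
i=1 t=2 v=5: → [1,5); WM=1
i=2 t=2 v=8: → [1,5); WM=1
i=3 t=0 v=4: → [0,5); WM=1
i=4 t=8 v=5: → [8,11); WM=7
i=5 t=10 v=2: → [8,13); WM=9
i=6 t=9 v=2: → [8,13); WM=9
i=7 t=9 v=1: → [8,13); WM=9
i=8 t=14 v=4: → [14,17); WM=13
i=9 t=15 v=6: → [14,18); WM=14
i=10 t=14 v=1: → [14,18); WM=14
i=11 t=13 v=4: → [13,18); WM=14
i=12 t=16 v=5: → [13,19); WM=15
i=13 t=12 v=7: DROP (t<15-1); WM=15
i=14 t=18 v=7: → [13,21); WM=17
i=15 t=16 v=4: → [13,21); WM=17
i=16 t=19 v=5: → [13,22); WM=18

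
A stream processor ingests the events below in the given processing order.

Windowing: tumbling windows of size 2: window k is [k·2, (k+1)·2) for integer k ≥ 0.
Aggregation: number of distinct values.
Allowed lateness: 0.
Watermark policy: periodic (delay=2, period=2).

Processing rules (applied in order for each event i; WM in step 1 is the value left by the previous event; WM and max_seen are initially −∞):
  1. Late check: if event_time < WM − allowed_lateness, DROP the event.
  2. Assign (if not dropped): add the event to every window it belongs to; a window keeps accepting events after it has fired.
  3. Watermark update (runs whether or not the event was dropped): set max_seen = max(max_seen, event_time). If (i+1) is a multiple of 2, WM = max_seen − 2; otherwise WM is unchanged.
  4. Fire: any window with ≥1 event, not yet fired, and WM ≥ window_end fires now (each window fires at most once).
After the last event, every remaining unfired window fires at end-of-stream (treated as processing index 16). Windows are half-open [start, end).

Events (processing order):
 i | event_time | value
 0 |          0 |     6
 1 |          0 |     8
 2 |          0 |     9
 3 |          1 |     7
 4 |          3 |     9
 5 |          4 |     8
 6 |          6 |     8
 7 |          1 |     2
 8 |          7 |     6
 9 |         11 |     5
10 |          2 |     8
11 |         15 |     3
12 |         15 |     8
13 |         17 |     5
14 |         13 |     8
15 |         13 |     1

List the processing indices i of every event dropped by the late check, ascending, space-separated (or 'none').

7 10 14 15

i=0 t=0 v=6: → [0,2); WM=−∞
i=1 t=0 v=8: → [0,2); WM=-2
i=2 t=0 v=9: → [0,2); WM=-2
i=3 t=1 v=7: → [0,2); WM=-1
i=4 t=3 v=9: → [2,4); WM=-1
i=5 t=4 v=8: → [4,6); WM=2; [0,2) fires=4
i=6 t=6 v=8: → [6,8); WM=2
i=7 t=1 v=2: DROP (t<2-0); WM=4; [2,4) fires=1
i=8 t=7 v=6: → [6,8); WM=4
i=9 t=11 v=5: → [10,12); WM=9; [4,6) fires=1 [6,8) fires=2
i=10 t=2 v=8: DROP (t<9-0); WM=9
i=11 t=15 v=3: → [14,16); WM=13; [10,12) fires=1
i=12 t=15 v=8: → [14,16); WM=13
i=13 t=17 v=5: → [16,18); WM=15
i=14 t=13 v=8: DROP (t<15-0); WM=15
i=15 t=13 v=1: DROP (t<15-0); WM=15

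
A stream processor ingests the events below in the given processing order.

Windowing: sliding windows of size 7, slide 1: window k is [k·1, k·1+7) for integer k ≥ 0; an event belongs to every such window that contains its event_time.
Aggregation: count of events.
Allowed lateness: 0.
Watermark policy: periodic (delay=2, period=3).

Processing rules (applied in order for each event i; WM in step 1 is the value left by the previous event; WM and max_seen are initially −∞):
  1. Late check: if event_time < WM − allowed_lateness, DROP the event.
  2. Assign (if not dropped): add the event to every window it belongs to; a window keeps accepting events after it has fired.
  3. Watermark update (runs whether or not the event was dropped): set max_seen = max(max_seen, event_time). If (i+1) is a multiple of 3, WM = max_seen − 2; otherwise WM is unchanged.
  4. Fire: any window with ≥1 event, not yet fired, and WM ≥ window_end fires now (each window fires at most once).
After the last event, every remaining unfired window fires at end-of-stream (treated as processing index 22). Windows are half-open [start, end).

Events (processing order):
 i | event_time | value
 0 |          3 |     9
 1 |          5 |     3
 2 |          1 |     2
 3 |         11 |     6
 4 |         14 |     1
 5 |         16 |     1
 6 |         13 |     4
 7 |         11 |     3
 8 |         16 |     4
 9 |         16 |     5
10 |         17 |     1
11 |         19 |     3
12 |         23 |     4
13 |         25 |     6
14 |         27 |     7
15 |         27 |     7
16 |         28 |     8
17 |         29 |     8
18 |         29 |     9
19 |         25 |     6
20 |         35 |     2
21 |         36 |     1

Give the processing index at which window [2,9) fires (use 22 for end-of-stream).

5

i=0 t=3 v=9: → [3,10),[2,9),[1,8),[0,7); WM=−∞
i=1 t=5 v=3: → [5,12),[4,11),[3,10),[2,9),[1,8),[0,7); WM=−∞
i=2 t=1 v=2: → [1,8),[0,7); WM=3
i=3 t=11 v=6: → [11,18),[10,17),[9,16),[8,15),[7,14),[6,13),[5,12); WM=3
i=4 t=14 v=1: → [14,21),[13,20),[12,19),[11,18),[10,17),[9,16),[8,15); WM=3
i=5 t=16 v=1: → [16,23),[15,22),[14,21),[13,20),[12,19),[11,18),[10,17); WM=14; [0,7) fires=3 [1,8) fires=3 [2,9) fires=2 [3,10) fires=2 [4,11) fires=1 [5,12) fires=2 [6,13) fires=1 [7,14) fires=1
i=6 t=13 v=4: DROP (t<14-0); WM=14
i=7 t=11 v=3: DROP (t<14-0); WM=14
i=8 t=16 v=4: → [16,23),[15,22),[14,21),[13,20),[12,19),[11,18),[10,17); WM=14
i=9 t=16 v=5: → [16,23),[15,22),[14,21),[13,20),[12,19),[11,18),[10,17); WM=14
i=10 t=17 v=1: → [17,24),[16,23),[15,22),[14,21),[13,20),[12,19),[11,18); WM=14
i=11 t=19 v=3: → [19,26),[18,25),[17,24),[16,23),[15,22),[14,21),[13,20); WM=17; [8,15) fires=2 [9,16) fires=2 [10,17) fires=5
i=12 t=23 v=4: → [23,30),[22,29),[21,28),[20,27),[19,26),[18,25),[17,24); WM=17
i=13 t=25 v=6: → [25,32),[24,31),[23,30),[22,29),[21,28),[20,27),[19,26); WM=17
i=14 t=27 v=7: → [27,34),[26,33),[25,32),[24,31),[23,30),[22,29),[21,28); WM=25; [11,18) fires=6 [12,19) fires=5 [13,20) fires=6 [14,21) fires=6 [15,22) fires=5 [16,23) fires=5 [17,24) fires=3 [18,25) fires=2
i=15 t=27 v=7: → [27,34),[26,33),[25,32),[24,31),[23,30),[22,29),[21,28); WM=25
i=16 t=28 v=8: → [28,35),[27,34),[26,33),[25,32),[24,31),[23,30),[22,29); WM=25
i=17 t=29 v=8: → [29,36),[28,35),[27,34),[26,33),[25,32),[24,31),[23,30); WM=27; [19,26) fires=3 [20,27) fires=2
i=18 t=29 v=9: → [29,36),[28,35),[27,34),[26,33),[25,32),[24,31),[23,30); WM=27
i=19 t=25 v=6: DROP (t<27-0); WM=27
i=20 t=35 v=2: → [35,42),[34,41),[33,40),[32,39),[31,38),[30,37),[29,36); WM=33; [21,28) fires=4 [22,29) fires=5 [23,30) fires=7 [24,31) fires=6 [25,32) fires=6 [26,33) fires=5
i=21 t=36 v=1: → [36,43),[35,42),[34,41),[33,40),[32,39),[31,38),[30,37); WM=33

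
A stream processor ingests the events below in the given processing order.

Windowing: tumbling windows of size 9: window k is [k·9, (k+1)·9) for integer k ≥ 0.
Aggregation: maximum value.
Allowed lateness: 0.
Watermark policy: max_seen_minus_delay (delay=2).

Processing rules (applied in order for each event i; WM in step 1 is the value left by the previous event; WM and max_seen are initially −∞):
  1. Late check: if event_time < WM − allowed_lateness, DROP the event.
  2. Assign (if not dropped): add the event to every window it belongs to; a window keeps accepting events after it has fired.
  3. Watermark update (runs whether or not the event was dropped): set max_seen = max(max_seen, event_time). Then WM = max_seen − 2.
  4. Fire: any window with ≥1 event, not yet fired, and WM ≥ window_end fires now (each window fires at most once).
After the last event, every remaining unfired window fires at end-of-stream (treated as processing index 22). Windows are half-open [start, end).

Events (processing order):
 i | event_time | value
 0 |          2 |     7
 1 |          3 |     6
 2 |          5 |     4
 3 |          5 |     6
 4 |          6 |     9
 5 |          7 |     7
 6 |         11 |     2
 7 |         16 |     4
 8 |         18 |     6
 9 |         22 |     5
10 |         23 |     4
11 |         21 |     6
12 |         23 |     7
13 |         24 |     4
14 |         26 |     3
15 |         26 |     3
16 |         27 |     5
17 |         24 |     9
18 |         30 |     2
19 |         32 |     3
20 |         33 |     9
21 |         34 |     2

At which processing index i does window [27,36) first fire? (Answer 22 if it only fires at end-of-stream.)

i=0 t=2 v=7: → [0,9); WM=0
i=1 t=3 v=6: → [0,9); WM=1
i=2 t=5 v=4: → [0,9); WM=3
i=3 t=5 v=6: → [0,9); WM=3
i=4 t=6 v=9: → [0,9); WM=4
i=5 t=7 v=7: → [0,9); WM=5
i=6 t=11 v=2: → [9,18); WM=9; [0,9) fires=9
i=7 t=16 v=4: → [9,18); WM=14
i=8 t=18 v=6: → [18,27); WM=16
i=9 t=22 v=5: → [18,27); WM=20; [9,18) fires=4
i=10 t=23 v=4: → [18,27); WM=21
i=11 t=21 v=6: → [18,27); WM=21
i=12 t=23 v=7: → [18,27); WM=21
i=13 t=24 v=4: → [18,27); WM=22
i=14 t=26 v=3: → [18,27); WM=24
i=15 t=26 v=3: → [18,27); WM=24
i=16 t=27 v=5: → [27,36); WM=25
i=17 t=24 v=9: DROP (t<25-0); WM=25
i=18 t=30 v=2: → [27,36); WM=28; [18,27) fires=7
i=19 t=32 v=3: → [27,36); WM=30
i=20 t=33 v=9: → [27,36); WM=31
i=21 t=34 v=2: → [27,36); WM=32

22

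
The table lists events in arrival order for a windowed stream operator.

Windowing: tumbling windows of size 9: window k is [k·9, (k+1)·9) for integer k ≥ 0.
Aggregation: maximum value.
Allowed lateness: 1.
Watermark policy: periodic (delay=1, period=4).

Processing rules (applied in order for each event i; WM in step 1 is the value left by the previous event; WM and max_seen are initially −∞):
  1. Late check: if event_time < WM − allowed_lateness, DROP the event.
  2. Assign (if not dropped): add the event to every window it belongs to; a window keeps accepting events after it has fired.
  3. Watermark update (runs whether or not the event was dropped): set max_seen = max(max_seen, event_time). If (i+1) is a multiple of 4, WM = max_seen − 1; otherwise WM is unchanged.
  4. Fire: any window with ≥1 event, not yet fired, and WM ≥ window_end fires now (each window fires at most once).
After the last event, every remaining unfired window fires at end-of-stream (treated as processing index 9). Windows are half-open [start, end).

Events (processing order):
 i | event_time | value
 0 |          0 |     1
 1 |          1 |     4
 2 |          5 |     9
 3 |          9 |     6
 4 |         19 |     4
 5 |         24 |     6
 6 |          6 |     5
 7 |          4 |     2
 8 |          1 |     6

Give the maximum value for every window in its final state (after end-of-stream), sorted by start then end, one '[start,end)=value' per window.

i=0 t=0 v=1: → [0,9); WM=−∞
i=1 t=1 v=4: → [0,9); WM=−∞
i=2 t=5 v=9: → [0,9); WM=−∞
i=3 t=9 v=6: → [9,18); WM=8
i=4 t=19 v=4: → [18,27); WM=8
i=5 t=24 v=6: → [18,27); WM=8
i=6 t=6 v=5: DROP (t<8-1); WM=8
i=7 t=4 v=2: DROP (t<8-1); WM=23; [0,9) fires=9 [9,18) fires=6
i=8 t=1 v=6: DROP (t<23-1); WM=23

[0,9)=9 [9,18)=6 [18,27)=6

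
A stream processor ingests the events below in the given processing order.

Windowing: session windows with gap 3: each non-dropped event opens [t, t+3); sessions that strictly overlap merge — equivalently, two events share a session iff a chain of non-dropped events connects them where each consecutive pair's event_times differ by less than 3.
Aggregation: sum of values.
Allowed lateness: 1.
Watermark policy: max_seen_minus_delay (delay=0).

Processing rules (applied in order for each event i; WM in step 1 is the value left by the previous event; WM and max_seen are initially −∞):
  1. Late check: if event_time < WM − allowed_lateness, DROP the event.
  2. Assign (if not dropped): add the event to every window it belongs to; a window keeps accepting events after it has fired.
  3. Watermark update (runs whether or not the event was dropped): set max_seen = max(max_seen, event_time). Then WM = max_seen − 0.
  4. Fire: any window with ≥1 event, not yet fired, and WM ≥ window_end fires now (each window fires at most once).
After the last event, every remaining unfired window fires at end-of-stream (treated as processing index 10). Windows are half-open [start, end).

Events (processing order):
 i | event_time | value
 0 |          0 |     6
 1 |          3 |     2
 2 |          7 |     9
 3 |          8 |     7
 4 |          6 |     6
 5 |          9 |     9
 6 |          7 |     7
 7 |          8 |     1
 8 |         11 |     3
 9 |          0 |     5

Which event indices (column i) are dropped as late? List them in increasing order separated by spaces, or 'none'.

4 6 9

i=0 t=0 v=6: → [0,3); WM=0
i=1 t=3 v=2: → [3,6); WM=3
i=2 t=7 v=9: → [7,10); WM=7
i=3 t=8 v=7: → [7,11); WM=8
i=4 t=6 v=6: DROP (t<8-1); WM=8
i=5 t=9 v=9: → [7,12); WM=9
i=6 t=7 v=7: DROP (t<9-1); WM=9
i=7 t=8 v=1: → [7,12); WM=9
i=8 t=11 v=3: → [7,14); WM=11
i=9 t=0 v=5: DROP (t<11-1); WM=11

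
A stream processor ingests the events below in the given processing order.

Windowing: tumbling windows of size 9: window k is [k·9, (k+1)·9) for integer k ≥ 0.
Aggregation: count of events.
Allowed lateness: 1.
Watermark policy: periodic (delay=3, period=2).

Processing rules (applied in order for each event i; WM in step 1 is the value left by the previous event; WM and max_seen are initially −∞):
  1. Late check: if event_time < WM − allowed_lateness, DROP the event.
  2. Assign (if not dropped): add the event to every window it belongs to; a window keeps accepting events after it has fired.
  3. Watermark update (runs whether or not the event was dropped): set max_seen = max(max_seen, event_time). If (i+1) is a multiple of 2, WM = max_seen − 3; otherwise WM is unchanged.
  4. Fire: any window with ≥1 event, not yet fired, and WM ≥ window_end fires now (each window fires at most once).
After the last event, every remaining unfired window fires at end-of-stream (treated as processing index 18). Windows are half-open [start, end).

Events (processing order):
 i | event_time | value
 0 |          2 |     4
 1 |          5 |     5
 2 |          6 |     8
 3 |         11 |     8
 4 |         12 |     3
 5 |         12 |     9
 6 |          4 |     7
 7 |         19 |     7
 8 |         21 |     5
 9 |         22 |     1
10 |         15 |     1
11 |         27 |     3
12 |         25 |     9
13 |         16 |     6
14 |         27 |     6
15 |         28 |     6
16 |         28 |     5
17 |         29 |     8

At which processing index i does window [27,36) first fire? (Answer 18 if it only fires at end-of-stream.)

18

i=0 t=2 v=4: → [0,9); WM=−∞
i=1 t=5 v=5: → [0,9); WM=2
i=2 t=6 v=8: → [0,9); WM=2
i=3 t=11 v=8: → [9,18); WM=8
i=4 t=12 v=3: → [9,18); WM=8
i=5 t=12 v=9: → [9,18); WM=9; [0,9) fires=3
i=6 t=4 v=7: DROP (t<9-1); WM=9
i=7 t=19 v=7: → [18,27); WM=16
i=8 t=21 v=5: → [18,27); WM=16
i=9 t=22 v=1: → [18,27); WM=19; [9,18) fires=3
i=10 t=15 v=1: DROP (t<19-1); WM=19
i=11 t=27 v=3: → [27,36); WM=24
i=12 t=25 v=9: → [18,27); WM=24
i=13 t=16 v=6: DROP (t<24-1); WM=24
i=14 t=27 v=6: → [27,36); WM=24
i=15 t=28 v=6: → [27,36); WM=25
i=16 t=28 v=5: → [27,36); WM=25
i=17 t=29 v=8: → [27,36); WM=26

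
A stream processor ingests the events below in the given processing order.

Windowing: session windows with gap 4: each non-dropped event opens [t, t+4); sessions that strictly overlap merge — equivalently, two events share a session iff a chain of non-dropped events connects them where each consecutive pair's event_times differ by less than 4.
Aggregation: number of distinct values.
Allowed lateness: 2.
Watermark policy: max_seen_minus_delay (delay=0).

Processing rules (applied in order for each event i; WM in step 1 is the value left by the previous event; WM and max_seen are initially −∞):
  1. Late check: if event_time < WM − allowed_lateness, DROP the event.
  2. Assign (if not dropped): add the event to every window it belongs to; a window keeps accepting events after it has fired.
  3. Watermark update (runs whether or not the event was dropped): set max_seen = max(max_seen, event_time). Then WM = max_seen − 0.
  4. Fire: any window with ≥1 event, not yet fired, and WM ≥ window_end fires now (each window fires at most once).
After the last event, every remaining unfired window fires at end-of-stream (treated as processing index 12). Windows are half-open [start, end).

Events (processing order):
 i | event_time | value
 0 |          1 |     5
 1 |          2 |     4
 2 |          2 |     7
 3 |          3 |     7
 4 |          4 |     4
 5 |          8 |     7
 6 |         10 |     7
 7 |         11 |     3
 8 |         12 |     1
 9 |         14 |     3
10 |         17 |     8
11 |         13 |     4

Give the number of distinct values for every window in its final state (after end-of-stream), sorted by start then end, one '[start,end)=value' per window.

[1,8)=3 [8,21)=4

i=0 t=1 v=5: → [1,5); WM=1
i=1 t=2 v=4: → [1,6); WM=2
i=2 t=2 v=7: → [1,6); WM=2
i=3 t=3 v=7: → [1,7); WM=3
i=4 t=4 v=4: → [1,8); WM=4
i=5 t=8 v=7: → [8,12); WM=8
i=6 t=10 v=7: → [8,14); WM=10
i=7 t=11 v=3: → [8,15); WM=11
i=8 t=12 v=1: → [8,16); WM=12
i=9 t=14 v=3: → [8,18); WM=14
i=10 t=17 v=8: → [8,21); WM=17
i=11 t=13 v=4: DROP (t<17-2); WM=17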